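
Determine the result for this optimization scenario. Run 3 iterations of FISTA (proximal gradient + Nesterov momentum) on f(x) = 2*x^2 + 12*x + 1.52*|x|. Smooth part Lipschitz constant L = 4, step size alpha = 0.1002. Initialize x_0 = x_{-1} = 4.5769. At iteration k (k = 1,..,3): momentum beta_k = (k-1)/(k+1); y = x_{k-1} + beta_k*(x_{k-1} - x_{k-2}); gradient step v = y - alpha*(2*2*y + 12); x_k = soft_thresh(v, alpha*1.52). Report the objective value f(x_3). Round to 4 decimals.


FISTA on f(x) = 2*x^2 + 12*x + 1.52*|x|
L = 4, alpha = 0.1002
Iteration 1: beta = 0.0, y = 4.5769 + 0.0*(4.5769 - 4.5769) = 4.5769
  grad(y) = 30.3076, v = y - alpha*grad = 1.5401
  prox(v) = soft_thresh(1.5401, 0.1523) = 1.3878
Iteration 2: beta = 0.3333, y = 1.3878 + 0.3333*(1.3878 - 4.5769) = 0.3247
  grad(y) = 13.2989, v = y - alpha*grad = -1.0078
  prox(v) = soft_thresh(-1.0078, 0.1523) = -0.8555
Iteration 3: beta = 0.5, y = -0.8555 + 0.5*(-0.8555 - 1.3878) = -1.9772
  grad(y) = 4.0914, v = y - alpha*grad = -2.3871
  prox(v) = soft_thresh(-2.3871, 0.1523) = -2.2348
f(x_3) = 2*(-2.2348)^2 + 12*(-2.2348) + 1.52*|-2.2348| = -13.4321


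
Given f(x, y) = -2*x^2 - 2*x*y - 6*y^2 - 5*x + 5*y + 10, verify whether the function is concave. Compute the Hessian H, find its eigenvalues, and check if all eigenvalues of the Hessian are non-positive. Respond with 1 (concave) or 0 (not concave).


The Hessian of f(x,y) = -2*x^2 - 2*x*y - 6*y^2 - 5*x + 5*y + 10 is:
H = [[-4, -2], [-2, -12]]
Trace = -4 - 12 = -16
Determinant = -4*-12 - (-2)^2 = 44
Discriminant = (-16)^2 - 4*44 = 80.0
Eigenvalues: lambda_1 = -12.4721, lambda_2 = -3.5279
The function is concave.

1


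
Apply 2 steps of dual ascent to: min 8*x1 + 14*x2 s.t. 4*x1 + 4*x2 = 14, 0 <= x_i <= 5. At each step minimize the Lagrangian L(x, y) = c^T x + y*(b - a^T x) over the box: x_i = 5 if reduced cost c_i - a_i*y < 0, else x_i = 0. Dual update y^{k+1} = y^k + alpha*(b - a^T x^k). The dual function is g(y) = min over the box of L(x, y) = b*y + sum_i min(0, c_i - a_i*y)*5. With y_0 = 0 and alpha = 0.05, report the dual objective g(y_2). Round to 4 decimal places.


Dual ascent for LP: min 8*x1 + 14*x2, 4*x1 + 4*x2 = 14, 0 <= x_i <= 5
Step 1: y^k = 0.0, reduced costs: (8.0, 14.0)
  x^k = (0.0, 0.0), subgradient = b - a^T x = 14.0
  y^{k+1} = 0.0 + 0.05*14.0 = 0.7
Step 2: y^k = 0.7, reduced costs: (5.2, 11.2)
  x^k = (0.0, 0.0), subgradient = b - a^T x = 14.0
  y^{k+1} = 0.7 + 0.05*14.0 = 1.4
Dual objective at y_2 = 1.4: reduced costs (2.4, 8.4), box minimizer x = (0.0, 0.0)
g(y_2) = b*y + (c1 - a1*y)*x1 + (c2 - a2*y)*x2 = 14*1.4 + 2.4*0.0 + 8.4*0.0 = 19.6 + 0.0 + 0.0 = 19.6


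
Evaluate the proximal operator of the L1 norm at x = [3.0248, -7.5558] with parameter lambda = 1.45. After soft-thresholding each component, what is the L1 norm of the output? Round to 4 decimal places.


Soft-thresholding with lambda = 1.45:
prox(3.0248) = sign(3.0248)*max(|3.0248| - 1.45, 0) = 1.5748
prox(-7.5558) = sign(-7.5558)*max(|-7.5558| - 1.45, 0) = -6.1058
prox(x) = [1.5748, -6.1058]
||prox(x)||_1 = 1.5748 + 6.1058 = 7.6806


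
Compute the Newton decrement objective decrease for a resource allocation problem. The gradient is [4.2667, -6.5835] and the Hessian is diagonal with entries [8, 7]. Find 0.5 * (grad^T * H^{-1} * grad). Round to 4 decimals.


Step 1: H is diagonal, so H^(-1) * g = [0.5333, -0.9405].
Step 2: g^T H^(-1) g = sum_i g_i^2 / H_ii
  = (4.2667)^2/8 + (-6.5835)^2/7
  = 2.2756 + 6.1918 = 8.4674
Step 3: Objective decrease = 0.5 * g^T H^(-1) g = 4.2337


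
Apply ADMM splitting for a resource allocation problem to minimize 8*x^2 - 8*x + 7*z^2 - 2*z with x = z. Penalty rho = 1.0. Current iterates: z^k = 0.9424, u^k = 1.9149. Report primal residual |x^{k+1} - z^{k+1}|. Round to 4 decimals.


ADMM iteration with rho = 1.0, z^k = 0.9424, u^k = 1.9149
Step 1: x-update.
Minimize 8*x^2 - 8*x + (1.0/2)*(x - 0.9424 + 1.9149)^2
FOC: (2*8 + 1.0)*x = 8 + 1.0*(0.9424 - 1.9149)
x^{k+1} = 0.4134
Step 2: z-update.
Minimize 7*z^2 - 2*z + (1.0/2)*(0.4134 - z + 1.9149)^2
FOC: (2*7 + 1.0)*z = 2 + 1.0*(0.4134 + 1.9149)
z^{k+1} = 0.2886
Step 3: u-update.
u^{k+1} = 1.9149 + 0.4134 - 0.2886 = 2.0397
Step 4: Primal residual = |0.4134 - 0.2886| = 0.1248


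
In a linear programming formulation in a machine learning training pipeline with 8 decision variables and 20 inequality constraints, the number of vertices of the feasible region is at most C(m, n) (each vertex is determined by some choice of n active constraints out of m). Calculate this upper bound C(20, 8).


Each vertex corresponds to some choice of n active constraints out of m, so the number of vertices is at most C(m, n) = m! / (n!(m-n)!).
m = 20, n = 8
Numerator: 20 * 19 * 18 * 17 * 16 * 15 * 14 * 13
Denominator: 8! = 40320
C(20, 8) = 125970


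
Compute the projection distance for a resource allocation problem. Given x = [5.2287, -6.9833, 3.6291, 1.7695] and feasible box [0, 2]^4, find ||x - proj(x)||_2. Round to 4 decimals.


Project each component onto [0, 2].
clip(5.2287) = 2.0, clip(-6.9833) = 0.0, clip(3.6291) = 2.0, clip(1.7695) = 1.7695
Projection = [2.0, 0.0, 2.0, 1.7695]
Squared diffs: [10.4245, 48.7665, 2.654, 0.0]
Distance = sqrt(61.845) = 7.8642


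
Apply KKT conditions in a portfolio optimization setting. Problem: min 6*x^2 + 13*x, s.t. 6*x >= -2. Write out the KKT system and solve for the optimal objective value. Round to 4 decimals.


Step 1: Try lambda = 0 (constraint inactive).
x_unc = -13/(2*6) = -1.0833
Check: 6*-1.0833 = -6.4998 < -2 -- violated!
Step 2: Constraint must be active: 6*x = -2
x* = -2/6 = -1/3 = -0.3333 (rounded; the exact value -1/3 is used below)
lambda = (2*6*(-1/3) + 13)/6 = 1.5
Step 3: Compute optimal value.
f(x*) = 6*(-1/3)^2 + 13*(-1/3) = -3.6667


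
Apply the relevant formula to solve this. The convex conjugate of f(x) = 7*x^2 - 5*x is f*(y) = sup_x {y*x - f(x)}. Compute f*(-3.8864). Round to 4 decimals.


f*(y) = sup_x {y*x - a*x^2 - b*x} = sup_x {(y-b)*x - a*x^2}
FOC: (y - b) - 2a*x = 0 => x* = (y - b)/(2a)
x* = (-3.8864 + 5)/(2*7) = 0.0795
f*(-3.8864) = (y-b)^2/(4a) = (-3.8864 + 5)^2/(4*7)
= 1.2401/28 = 0.0443


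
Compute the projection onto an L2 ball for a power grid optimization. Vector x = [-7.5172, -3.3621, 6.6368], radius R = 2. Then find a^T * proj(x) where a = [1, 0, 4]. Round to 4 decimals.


Step 1: Compute ||x|| (intermediates to 6 decimals).
||x|| = sqrt((-7.5172)^2 + (-3.3621)^2 + 6.6368^2) = 10.576348
Step 2: Project.
Since ||x|| > R, scale = R/||x|| = 2/10.576348 = 0.189101, proj(x) = scale * x
proj(x) = [-1.42151, -0.635776, 1.255026]
Step 3: Dot product.
a^T * proj(x) = 1*(-1.42151) + 0*(-0.635776) + 4*1.255026 = 3.5986


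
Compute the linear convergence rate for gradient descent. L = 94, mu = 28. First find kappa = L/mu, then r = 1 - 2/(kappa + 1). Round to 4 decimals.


Step 1: Compute the condition number.
kappa = L/mu = 94/28 = 3.3571
Step 2: Compute the convergence rate.
r = 1 - 2/(kappa + 1) = 1 - 2*mu/(L + mu) = (L - mu)/(L + mu) = 66/122 = 0.541


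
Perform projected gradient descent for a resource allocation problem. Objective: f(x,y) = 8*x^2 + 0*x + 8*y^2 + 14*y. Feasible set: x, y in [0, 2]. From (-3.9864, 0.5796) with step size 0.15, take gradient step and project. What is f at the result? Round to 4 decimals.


Step 1: Compute gradient at (-3.9864, 0.5796).
grad_x = 2*8*-3.9864 + 0 = -63.7824
grad_y = 2*8*0.5796 + 14 = 23.2736
Step 2: Gradient step.
x_raw = -3.9864 - 0.15*-63.7824 = 5.581
y_raw = 0.5796 - 0.15*23.2736 = -2.9114
Step 3: Project onto [0, 2].
x_proj = clip(5.581) = 2.0
y_proj = clip(-2.9114) = 0.0
Step 4: Evaluate f.
f(2.0, 0.0) = 32.0


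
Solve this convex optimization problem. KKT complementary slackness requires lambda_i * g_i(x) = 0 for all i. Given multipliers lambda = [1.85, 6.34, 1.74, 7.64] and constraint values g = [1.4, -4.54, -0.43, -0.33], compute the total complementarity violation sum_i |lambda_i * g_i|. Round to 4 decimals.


KKT complementary slackness check:
lambda_1 * g_1 = 1.85 * 1.4 = 2.59
lambda_2 * g_2 = 6.34 * -4.54 = -28.7836
lambda_3 * g_3 = 1.74 * -0.43 = -0.7482
lambda_4 * g_4 = 7.64 * -0.33 = -2.5212
Total violation = 2.59 + 28.7836 + 0.7482 + 2.5212 = 34.643


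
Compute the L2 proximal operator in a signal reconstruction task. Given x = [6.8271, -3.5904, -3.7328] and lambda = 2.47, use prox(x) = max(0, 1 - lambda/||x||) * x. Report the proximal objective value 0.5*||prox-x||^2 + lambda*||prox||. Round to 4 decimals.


Step 1: Compute ||x||.
||x|| = 8.5694
Step 2: Compute scaling factor.
scale = max(0, 1 - 2.47/8.5694) = 0.7118
Step 3: prox(x) = [4.8593, -2.5555, -2.6569]
||prox(x)|| = 6.0994
Step 4: Proximal objective.
0.5*||prox-x||^2 = 3.0505
lambda*||prox|| = 15.0655
Total = 18.1159


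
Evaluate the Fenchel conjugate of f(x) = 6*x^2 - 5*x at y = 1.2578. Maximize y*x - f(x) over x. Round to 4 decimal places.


f*(y) = sup_x {y*x - a*x^2 - b*x} = sup_x {(y-b)*x - a*x^2}
FOC: (y - b) - 2a*x = 0 => x* = (y - b)/(2a)
x* = (1.2578 + 5)/(2*6) = 0.5215
f*(1.2578) = (y-b)^2/(4a) = (1.2578 + 5)^2/(4*6)
= 39.1601/24 = 1.6317


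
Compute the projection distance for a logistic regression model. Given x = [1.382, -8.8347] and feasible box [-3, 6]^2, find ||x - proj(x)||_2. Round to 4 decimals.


Project each component onto [-3, 6].
clip(1.382) = 1.382, clip(-8.8347) = -3.0
Projection = [1.382, -3.0]
Squared diffs: [0.0, 34.0437]
Distance = sqrt(34.0437) = 5.8347


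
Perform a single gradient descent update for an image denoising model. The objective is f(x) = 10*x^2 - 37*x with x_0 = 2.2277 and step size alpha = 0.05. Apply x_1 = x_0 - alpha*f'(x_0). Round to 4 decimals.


We compute the gradient at x_0 and apply the update.
f'(x) = 20*x - 37
f'(2.2277) = 20*2.2277 - 37 = 7.554
x_1 = 2.2277 - 0.05*7.554 = 1.85


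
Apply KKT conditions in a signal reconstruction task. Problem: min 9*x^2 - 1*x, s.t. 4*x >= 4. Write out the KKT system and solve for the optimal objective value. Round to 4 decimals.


Step 1: Try lambda = 0 (constraint inactive).
x_unc = 1/(2*9) = 0.0556
Check: 4*0.0556 = 0.2224 < 4 -- violated!
Step 2: Constraint must be active: 4*x = 4
x* = 4/4 = 1.0
lambda = (2*9*1.0 - 1)/4 = 4.25
Step 3: Compute optimal value.
f(x*) = 9*1.0^2 - 1*1.0 = 8.0


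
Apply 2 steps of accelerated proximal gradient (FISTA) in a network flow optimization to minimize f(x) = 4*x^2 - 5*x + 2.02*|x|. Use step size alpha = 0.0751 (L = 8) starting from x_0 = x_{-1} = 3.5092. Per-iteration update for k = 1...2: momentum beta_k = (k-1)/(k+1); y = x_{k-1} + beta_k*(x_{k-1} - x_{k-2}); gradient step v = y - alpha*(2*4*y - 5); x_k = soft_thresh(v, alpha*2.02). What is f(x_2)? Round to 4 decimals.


FISTA on f(x) = 4*x^2 - 5*x + 2.02*|x|
L = 8, alpha = 0.0751
Iteration 1: beta = 0.0, y = 3.5092 + 0.0*(3.5092 - 3.5092) = 3.5092
  grad(y) = 23.0736, v = y - alpha*grad = 1.7764
  prox(v) = soft_thresh(1.7764, 0.1517) = 1.6247
Iteration 2: beta = 0.3333, y = 1.6247 + 0.3333*(1.6247 - 3.5092) = 0.9965
  grad(y) = 2.972, v = y - alpha*grad = 0.7733
  prox(v) = soft_thresh(0.7733, 0.1517) = 0.6216
f(x_2) = 4*0.6216^2 - 5*0.6216 + 2.02*|0.6216| = -0.3068


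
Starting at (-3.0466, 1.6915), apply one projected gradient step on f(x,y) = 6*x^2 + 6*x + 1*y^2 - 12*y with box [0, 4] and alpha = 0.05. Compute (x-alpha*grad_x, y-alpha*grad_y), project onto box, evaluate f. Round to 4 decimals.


Step 1: Compute gradient at (-3.0466, 1.6915).
grad_x = 2*6*-3.0466 + 6 = -30.5592
grad_y = 2*1*1.6915 - 12 = -8.617
Step 2: Gradient step.
x_raw = -3.0466 - 0.05*-30.5592 = -1.5186
y_raw = 1.6915 - 0.05*-8.617 = 2.1224
Step 3: Project onto [0, 4].
x_proj = clip(-1.5186) = 0.0
y_proj = clip(2.1224) = 2.1224
Step 4: Evaluate f.
f(0.0, 2.1224) = -20.9638


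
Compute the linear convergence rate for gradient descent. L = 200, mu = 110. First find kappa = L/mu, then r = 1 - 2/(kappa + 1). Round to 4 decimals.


Step 1: Compute the condition number.
kappa = L/mu = 200/110 = 1.8182
Step 2: Compute the convergence rate.
r = 1 - 2/(kappa + 1) = 1 - 2*mu/(L + mu) = (L - mu)/(L + mu) = 90/310 = 0.2903


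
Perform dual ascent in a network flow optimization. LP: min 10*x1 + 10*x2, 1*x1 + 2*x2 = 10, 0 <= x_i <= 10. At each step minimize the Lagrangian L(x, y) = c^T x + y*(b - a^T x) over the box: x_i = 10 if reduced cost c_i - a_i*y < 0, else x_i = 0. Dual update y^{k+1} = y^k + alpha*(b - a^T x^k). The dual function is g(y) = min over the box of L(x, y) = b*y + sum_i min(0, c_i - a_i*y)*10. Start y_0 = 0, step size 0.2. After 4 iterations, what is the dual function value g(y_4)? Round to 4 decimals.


Dual ascent for LP: min 10*x1 + 10*x2, 1*x1 + 2*x2 = 10, 0 <= x_i <= 10
Step 1: y^k = 0.0, reduced costs: (10.0, 10.0)
  x^k = (0.0, 0.0), subgradient = b - a^T x = 10.0
  y^{k+1} = 0.0 + 0.2*10.0 = 2.0
Step 2: y^k = 2.0, reduced costs: (8.0, 6.0)
  x^k = (0.0, 0.0), subgradient = b - a^T x = 10.0
  y^{k+1} = 2.0 + 0.2*10.0 = 4.0
Step 3: y^k = 4.0, reduced costs: (6.0, 2.0)
  x^k = (0.0, 0.0), subgradient = b - a^T x = 10.0
  y^{k+1} = 4.0 + 0.2*10.0 = 6.0
Step 4: y^k = 6.0, reduced costs: (4.0, -2.0)
  x^k = (0.0, 10.0), subgradient = b - a^T x = -10.0
  y^{k+1} = 6.0 + 0.2*-10.0 = 4.0
Dual objective at y_4 = 4.0: reduced costs (6.0, 2.0), box minimizer x = (0.0, 0.0)
g(y_4) = b*y + (c1 - a1*y)*x1 + (c2 - a2*y)*x2 = 10*4.0 + 6.0*0.0 + 2.0*0.0 = 40.0 + 0.0 + 0.0 = 40.0


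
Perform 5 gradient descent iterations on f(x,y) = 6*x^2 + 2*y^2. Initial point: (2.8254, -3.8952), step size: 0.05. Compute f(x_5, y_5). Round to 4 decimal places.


Gradient descent on f(x,y) = 6*x^2 + 2*y^2.
Starting point: (2.8254, -3.8952), alpha = 0.05
Step 1: grad_x = 2*6*2.8254 = 33.9048, grad_y = 2*2*-3.8952 = -15.5808
  x_1 = 2.8254 - 0.05*33.9048 = 1.1302
  y_1 = -3.8952 - 0.05*-15.5808 = -3.1162
Step 2: grad_x = 2*6*1.1302 = 13.5619, grad_y = 2*2*-3.1162 = -12.4646
  x_2 = 1.1302 - 0.05*13.5619 = 0.4521
  y_2 = -3.1162 - 0.05*-12.4646 = -2.4929
Step 3: grad_x = 2*6*0.4521 = 5.4248, grad_y = 2*2*-2.4929 = -9.9717
  x_3 = 0.4521 - 0.05*5.4248 = 0.1808
  y_3 = -2.4929 - 0.05*-9.9717 = -1.9943
Step 4: grad_x = 2*6*0.1808 = 2.1699, grad_y = 2*2*-1.9943 = -7.9774
  x_4 = 0.1808 - 0.05*2.1699 = 0.0723
  y_4 = -1.9943 - 0.05*-7.9774 = -1.5955
Step 5: grad_x = 2*6*0.0723 = 0.868, grad_y = 2*2*-1.5955 = -6.3819
  x_5 = 0.0723 - 0.05*0.868 = 0.0289
  y_5 = -1.5955 - 0.05*-6.3819 = -1.2764
f(0.0289, -1.2764) = 6*0.0289^2 + 2*(-1.2764)^2 = 3.2633


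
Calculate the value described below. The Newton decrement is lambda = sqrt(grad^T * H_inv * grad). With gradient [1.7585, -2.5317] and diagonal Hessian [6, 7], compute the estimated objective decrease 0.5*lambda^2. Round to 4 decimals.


Step 1: H is diagonal, so H^(-1) * g = [0.2931, -0.3617].
Step 2: g^T H^(-1) g = sum_i g_i^2 / H_ii
  = (1.7585)^2/6 + (-2.5317)^2/7
  = 0.5154 + 0.9156 = 1.431
Step 3: Objective decrease = 0.5 * g^T H^(-1) g = 0.7155


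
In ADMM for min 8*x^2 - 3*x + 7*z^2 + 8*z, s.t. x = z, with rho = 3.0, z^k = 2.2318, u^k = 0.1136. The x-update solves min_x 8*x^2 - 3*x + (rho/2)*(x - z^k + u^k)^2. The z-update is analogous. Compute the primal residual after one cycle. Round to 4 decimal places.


ADMM iteration with rho = 3.0, z^k = 2.2318, u^k = 0.1136
Step 1: x-update.
Minimize 8*x^2 - 3*x + (3.0/2)*(x - 2.2318 + 0.1136)^2
FOC: (2*8 + 3.0)*x = 3 + 3.0*(2.2318 - 0.1136)
x^{k+1} = 0.4923
Step 2: z-update.
Minimize 7*z^2 + 8*z + (3.0/2)*(0.4923 - z + 0.1136)^2
FOC: (2*7 + 3.0)*z = -8 + 3.0*(0.4923 + 0.1136)
z^{k+1} = -0.3637
Step 3: u-update.
u^{k+1} = 0.1136 + 0.4923 + 0.3637 = 0.9696
Step 4: Primal residual = |0.4923 + 0.3637| = 0.856


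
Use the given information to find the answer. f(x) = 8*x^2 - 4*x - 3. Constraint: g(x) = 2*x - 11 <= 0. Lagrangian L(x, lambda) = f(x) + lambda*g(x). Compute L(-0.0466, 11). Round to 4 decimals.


Step 1: Evaluate f(x).
f(-0.0466) = 8*(-0.0466)^2 - 4*(-0.0466) - 3 = -2.7962
Step 2: Evaluate g(x).
g(-0.0466) = 2*-0.0466 - 11 = -11.0932
Step 3: Compute Lagrangian.
L = -2.7962 + 11*-11.0932 = -124.8214


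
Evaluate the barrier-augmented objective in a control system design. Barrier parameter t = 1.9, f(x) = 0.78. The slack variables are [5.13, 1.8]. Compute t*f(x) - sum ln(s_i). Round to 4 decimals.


Step 1: Compute log-barrier.
ln values: [1.6351, 0.5878]
phi = -(1.6351 + 0.5878) = -2.2229
Step 2: Compute augmented objective.
t*f(x) = 1.9*0.78 = 1.482
Total = 1.482 - 2.2229 = -0.7409


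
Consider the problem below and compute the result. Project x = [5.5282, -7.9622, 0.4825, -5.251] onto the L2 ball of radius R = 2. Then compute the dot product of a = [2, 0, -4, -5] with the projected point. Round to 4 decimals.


Step 1: Compute ||x|| (intermediates to 6 decimals).
||x|| = sqrt(5.5282^2 + (-7.9622)^2 + 0.4825^2 + (-5.251)^2) = 11.034647
Step 2: Project.
Since ||x|| > R, scale = R/||x|| = 2/11.034647 = 0.181247, proj(x) = scale * x
proj(x) = [1.00197, -1.443125, 0.087452, -0.951728]
Step 3: Dot product.
a^T * proj(x) = 2*1.00197 + 0*(-1.443125) - 4*0.087452 - 5*(-0.951728) = 6.4128


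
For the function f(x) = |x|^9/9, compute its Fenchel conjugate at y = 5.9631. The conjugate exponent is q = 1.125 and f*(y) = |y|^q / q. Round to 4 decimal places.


The conjugate exponent q satisfies 1/p + 1/q = 1.
p = 9, so q = 9/(9 - 1) = 1.125
|y|^q = 5.9631^1.125 = 7.4543
f*(5.9631) = 7.4543 / 1.125 = 6.626


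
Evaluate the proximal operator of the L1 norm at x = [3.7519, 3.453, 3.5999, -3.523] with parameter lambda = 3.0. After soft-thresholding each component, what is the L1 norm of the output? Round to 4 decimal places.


Soft-thresholding with lambda = 3.0:
prox(3.7519) = sign(3.7519)*max(|3.7519| - 3.0, 0) = 0.7519
prox(3.453) = sign(3.453)*max(|3.453| - 3.0, 0) = 0.453
prox(3.5999) = sign(3.5999)*max(|3.5999| - 3.0, 0) = 0.5999
prox(-3.523) = sign(-3.523)*max(|-3.523| - 3.0, 0) = -0.523
prox(x) = [0.7519, 0.453, 0.5999, -0.523]
||prox(x)||_1 = 0.7519 + 0.453 + 0.5999 + 0.523 = 2.3278


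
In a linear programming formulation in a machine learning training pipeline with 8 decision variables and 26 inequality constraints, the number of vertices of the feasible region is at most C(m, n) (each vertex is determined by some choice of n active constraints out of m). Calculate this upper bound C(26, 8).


Each vertex corresponds to some choice of n active constraints out of m, so the number of vertices is at most C(m, n) = m! / (n!(m-n)!).
m = 26, n = 8
Numerator: 26 * 25 * 24 * 23 * 22 * 21 * 20 * 19
Denominator: 8! = 40320
C(26, 8) = 1562275


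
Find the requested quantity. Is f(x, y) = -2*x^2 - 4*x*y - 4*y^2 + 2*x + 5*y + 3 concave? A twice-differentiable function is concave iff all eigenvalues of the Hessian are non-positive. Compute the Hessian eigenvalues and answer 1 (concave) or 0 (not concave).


The Hessian of f(x,y) = -2*x^2 - 4*x*y - 4*y^2 + 2*x + 5*y + 3 is:
H = [[-4, -4], [-4, -8]]
Trace = -4 - 8 = -12
Determinant = -4*-8 - (-4)^2 = 16
Discriminant = (-12)^2 - 4*16 = 80.0
Eigenvalues: lambda_1 = -10.4721, lambda_2 = -1.5279
The function is concave.

1


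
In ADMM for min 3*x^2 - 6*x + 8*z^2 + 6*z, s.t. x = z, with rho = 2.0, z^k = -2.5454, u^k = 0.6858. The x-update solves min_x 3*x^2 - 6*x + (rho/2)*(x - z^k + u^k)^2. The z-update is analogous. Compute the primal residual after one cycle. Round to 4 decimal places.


ADMM iteration with rho = 2.0, z^k = -2.5454, u^k = 0.6858
Step 1: x-update.
Minimize 3*x^2 - 6*x + (2.0/2)*(x + 2.5454 + 0.6858)^2
FOC: (2*3 + 2.0)*x = 6 + 2.0*(-2.5454 - 0.6858)
x^{k+1} = -0.0578
Step 2: z-update.
Minimize 8*z^2 + 6*z + (2.0/2)*(-0.0578 - z + 0.6858)^2
FOC: (2*8 + 2.0)*z = -6 + 2.0*(-0.0578 + 0.6858)
z^{k+1} = -0.2636
Step 3: u-update.
u^{k+1} = 0.6858 - 0.0578 + 0.2636 = 0.8916
Step 4: Primal residual = |-0.0578 + 0.2636| = 0.2058


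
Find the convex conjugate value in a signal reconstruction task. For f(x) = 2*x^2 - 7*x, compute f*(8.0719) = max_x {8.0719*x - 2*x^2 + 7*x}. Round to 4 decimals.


f*(y) = sup_x {y*x - a*x^2 - b*x} = sup_x {(y-b)*x - a*x^2}
FOC: (y - b) - 2a*x = 0 => x* = (y - b)/(2a)
x* = (8.0719 + 7)/(2*2) = 3.768
f*(8.0719) = (y-b)^2/(4a) = (8.0719 + 7)^2/(4*2)
= 227.1622/8 = 28.3953


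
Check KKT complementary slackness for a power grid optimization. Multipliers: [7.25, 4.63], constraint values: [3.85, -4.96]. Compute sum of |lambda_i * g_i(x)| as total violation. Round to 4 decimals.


KKT complementary slackness check:
lambda_1 * g_1 = 7.25 * 3.85 = 27.9125
lambda_2 * g_2 = 4.63 * -4.96 = -22.9648
Total violation = 27.9125 + 22.9648 = 50.8773


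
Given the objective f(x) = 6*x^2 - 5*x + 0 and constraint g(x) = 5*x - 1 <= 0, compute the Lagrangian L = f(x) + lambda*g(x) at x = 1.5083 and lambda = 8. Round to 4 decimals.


Step 1: Evaluate f(x).
f(1.5083) = 6*1.5083^2 - 5*1.5083 + 0 = 6.1083
Step 2: Evaluate g(x).
g(1.5083) = 5*1.5083 - 1 = 6.5415
Step 3: Compute Lagrangian.
L = 6.1083 + 8*6.5415 = 58.4403


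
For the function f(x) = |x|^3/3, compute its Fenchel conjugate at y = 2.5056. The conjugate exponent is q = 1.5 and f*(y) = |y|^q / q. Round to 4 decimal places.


The conjugate exponent q satisfies 1/p + 1/q = 1.
p = 3, so q = 3/(3 - 1) = 1.5
|y|^q = 2.5056^1.5 = 3.9661
f*(2.5056) = 3.9661 / 1.5 = 2.6441


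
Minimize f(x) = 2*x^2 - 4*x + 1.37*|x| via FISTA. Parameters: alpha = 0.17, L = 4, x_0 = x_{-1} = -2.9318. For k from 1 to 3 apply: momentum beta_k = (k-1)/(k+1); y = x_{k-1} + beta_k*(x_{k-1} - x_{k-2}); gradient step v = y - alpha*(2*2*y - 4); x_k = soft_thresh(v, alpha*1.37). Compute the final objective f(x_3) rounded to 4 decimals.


FISTA on f(x) = 2*x^2 - 4*x + 1.37*|x|
L = 4, alpha = 0.17
Iteration 1: beta = 0.0, y = -2.9318 + 0.0*(-2.9318 + 2.9318) = -2.9318
  grad(y) = -15.7272, v = y - alpha*grad = -0.2582
  prox(v) = soft_thresh(-0.2582, 0.2329) = -0.0253
Iteration 2: beta = 0.3333, y = -0.0253 + 0.3333*(-0.0253 + 2.9318) = 0.9436
  grad(y) = -0.2257, v = y - alpha*grad = 0.9819
  prox(v) = soft_thresh(0.9819, 0.2329) = 0.749
Iteration 3: beta = 0.5, y = 0.749 + 0.5*(0.749 + 0.0253) = 1.1362
  grad(y) = 0.5448, v = y - alpha*grad = 1.0436
  prox(v) = soft_thresh(1.0436, 0.2329) = 0.8107
f(x_3) = 2*0.8107^2 - 4*0.8107 + 1.37*|0.8107| = -0.8177


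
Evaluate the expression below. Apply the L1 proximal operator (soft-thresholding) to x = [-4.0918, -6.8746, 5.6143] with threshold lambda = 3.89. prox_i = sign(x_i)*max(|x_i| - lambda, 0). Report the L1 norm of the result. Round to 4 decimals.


Soft-thresholding with lambda = 3.89:
prox(-4.0918) = sign(-4.0918)*max(|-4.0918| - 3.89, 0) = -0.2018
prox(-6.8746) = sign(-6.8746)*max(|-6.8746| - 3.89, 0) = -2.9846
prox(5.6143) = sign(5.6143)*max(|5.6143| - 3.89, 0) = 1.7243
prox(x) = [-0.2018, -2.9846, 1.7243]
||prox(x)||_1 = 0.2018 + 2.9846 + 1.7243 = 4.9107


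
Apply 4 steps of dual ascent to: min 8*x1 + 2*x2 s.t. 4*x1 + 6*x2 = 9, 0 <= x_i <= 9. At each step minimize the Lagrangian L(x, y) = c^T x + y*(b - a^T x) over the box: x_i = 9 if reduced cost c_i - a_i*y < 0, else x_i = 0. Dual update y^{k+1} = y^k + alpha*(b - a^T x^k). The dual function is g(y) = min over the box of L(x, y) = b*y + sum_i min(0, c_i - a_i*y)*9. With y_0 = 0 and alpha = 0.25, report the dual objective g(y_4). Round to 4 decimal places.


Dual ascent for LP: min 8*x1 + 2*x2, 4*x1 + 6*x2 = 9, 0 <= x_i <= 9
Step 1: y^k = 0.0, reduced costs: (8.0, 2.0)
  x^k = (0.0, 0.0), subgradient = b - a^T x = 9.0
  y^{k+1} = 0.0 + 0.25*9.0 = 2.25
Step 2: y^k = 2.25, reduced costs: (-1.0, -11.5)
  x^k = (9.0, 9.0), subgradient = b - a^T x = -81.0
  y^{k+1} = 2.25 + 0.25*-81.0 = -18.0
Step 3: y^k = -18.0, reduced costs: (80.0, 110.0)
  x^k = (0.0, 0.0), subgradient = b - a^T x = 9.0
  y^{k+1} = -18.0 + 0.25*9.0 = -15.75
Step 4: y^k = -15.75, reduced costs: (71.0, 96.5)
  x^k = (0.0, 0.0), subgradient = b - a^T x = 9.0
  y^{k+1} = -15.75 + 0.25*9.0 = -13.5
Dual objective at y_4 = -13.5: reduced costs (62.0, 83.0), box minimizer x = (0.0, 0.0)
g(y_4) = b*y + (c1 - a1*y)*x1 + (c2 - a2*y)*x2 = 9*(-13.5) + 62.0*0.0 + 83.0*0.0 = -121.5 + 0.0 + 0.0 = -121.5


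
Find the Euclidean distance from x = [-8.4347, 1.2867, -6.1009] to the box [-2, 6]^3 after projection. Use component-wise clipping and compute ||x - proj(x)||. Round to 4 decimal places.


Project each component onto [-2, 6].
clip(-8.4347) = -2.0, clip(1.2867) = 1.2867, clip(-6.1009) = -2.0
Projection = [-2.0, 1.2867, -2.0]
Squared diffs: [41.4054, 0.0, 16.8174]
Distance = sqrt(58.2228) = 7.6304


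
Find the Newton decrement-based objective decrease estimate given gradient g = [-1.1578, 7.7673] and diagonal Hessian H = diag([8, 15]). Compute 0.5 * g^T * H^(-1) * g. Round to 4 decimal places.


Step 1: H is diagonal, so H^(-1) * g = [-0.1447, 0.5178].
Step 2: g^T H^(-1) g = sum_i g_i^2 / H_ii
  = (-1.1578)^2/8 + (7.7673)^2/15
  = 0.1676 + 4.0221 = 4.1896
Step 3: Objective decrease = 0.5 * g^T H^(-1) g = 2.0948


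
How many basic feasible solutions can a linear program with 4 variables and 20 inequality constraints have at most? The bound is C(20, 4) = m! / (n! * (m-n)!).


Each vertex corresponds to some choice of n active constraints out of m, so the number of vertices is at most C(m, n) = m! / (n!(m-n)!).
m = 20, n = 4
Numerator: 20 * 19 * 18 * 17
Denominator: 4! = 24
C(20, 4) = 4845


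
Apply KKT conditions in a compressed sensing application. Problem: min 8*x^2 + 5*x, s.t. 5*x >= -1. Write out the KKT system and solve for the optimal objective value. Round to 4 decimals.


Step 1: Try lambda = 0 (constraint inactive).
x_unc = -5/(2*8) = -0.3125
Check: 5*-0.3125 = -1.5625 < -1 -- violated!
Step 2: Constraint must be active: 5*x = -1
x* = -1/5 = -0.2
lambda = (2*8*(-0.2) + 5)/5 = 0.36
Step 3: Compute optimal value.
f(x*) = 8*(-0.2)^2 + 5*(-0.2) = -0.68


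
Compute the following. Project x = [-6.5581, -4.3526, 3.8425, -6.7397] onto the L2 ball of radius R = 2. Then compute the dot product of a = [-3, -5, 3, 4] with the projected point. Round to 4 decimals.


Step 1: Compute ||x|| (intermediates to 6 decimals).
||x|| = sqrt((-6.5581)^2 + (-4.3526)^2 + 3.8425^2 + (-6.7397)^2) = 11.051795
Step 2: Project.
Since ||x|| > R, scale = R/||x|| = 2/11.051795 = 0.180966, proj(x) = scale * x
proj(x) = [-1.186793, -0.787673, 0.695362, -1.219657]
Step 3: Dot product.
a^T * proj(x) = -3*(-1.186793) - 5*(-0.787673) + 3*0.695362 + 4*(-1.219657) = 4.7062


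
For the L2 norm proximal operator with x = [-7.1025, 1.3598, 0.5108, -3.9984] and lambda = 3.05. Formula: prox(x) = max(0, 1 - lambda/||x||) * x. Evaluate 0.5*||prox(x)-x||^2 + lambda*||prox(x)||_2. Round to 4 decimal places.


Step 1: Compute ||x||.
||x|| = 8.2791
Step 2: Compute scaling factor.
scale = max(0, 1 - 3.05/8.2791) = 0.6316
Step 3: prox(x) = [-4.4859, 0.8589, 0.3226, -2.5254]
||prox(x)|| = 5.2291
Step 4: Proximal objective.
0.5*||prox-x||^2 = 4.6513
lambda*||prox|| = 15.9488
Total = 20.5999


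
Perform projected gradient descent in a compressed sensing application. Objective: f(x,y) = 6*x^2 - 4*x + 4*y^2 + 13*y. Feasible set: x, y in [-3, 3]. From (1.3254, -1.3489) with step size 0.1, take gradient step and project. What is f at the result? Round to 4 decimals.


Step 1: Compute gradient at (1.3254, -1.3489).
grad_x = 2*6*1.3254 - 4 = 11.9048
grad_y = 2*4*-1.3489 + 13 = 2.2088
Step 2: Gradient step.
x_raw = 1.3254 - 0.1*11.9048 = 0.1349
y_raw = -1.3489 - 0.1*2.2088 = -1.5698
Step 3: Project onto [-3, 3].
x_proj = clip(0.1349) = 0.1349
y_proj = clip(-1.5698) = -1.5698
Step 4: Evaluate f.
f(0.1349, -1.5698) = -10.9808


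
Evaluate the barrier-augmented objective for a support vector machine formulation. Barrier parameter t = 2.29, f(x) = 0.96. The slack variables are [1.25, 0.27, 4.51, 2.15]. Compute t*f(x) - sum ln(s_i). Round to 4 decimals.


Step 1: Compute log-barrier.
ln values: [0.2231, -1.3093, 1.5063, 0.7655]
phi = -(0.2231 - 1.3093 + 1.5063 + 0.7655) = -1.1856
Step 2: Compute augmented objective.
t*f(x) = 2.29*0.96 = 2.1984
Total = 2.1984 - 1.1856 = 1.0128


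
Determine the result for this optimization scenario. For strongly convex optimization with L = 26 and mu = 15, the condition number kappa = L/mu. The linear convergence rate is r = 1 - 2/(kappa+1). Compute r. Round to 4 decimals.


Step 1: Compute the condition number.
kappa = L/mu = 26/15 = 1.7333
Step 2: Compute the convergence rate.
r = 1 - 2/(kappa + 1) = 1 - 2*mu/(L + mu) = (L - mu)/(L + mu) = 11/41 = 0.2683


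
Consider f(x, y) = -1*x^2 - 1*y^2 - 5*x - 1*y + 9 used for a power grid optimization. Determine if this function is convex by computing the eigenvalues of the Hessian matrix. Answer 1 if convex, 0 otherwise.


The Hessian of f(x,y) = -1*x^2 - 1*y^2 - 5*x - 1*y + 9 is:
H = [[-2, 0], [0, -2]]
Trace = -2 - 2 = -4
Determinant = -2*-2 - (0)^2 = 4
Discriminant = (-4)^2 - 4*4 = 0.0
Eigenvalues: lambda_1 = -2.0, lambda_2 = -2.0
The function is not convex.

0


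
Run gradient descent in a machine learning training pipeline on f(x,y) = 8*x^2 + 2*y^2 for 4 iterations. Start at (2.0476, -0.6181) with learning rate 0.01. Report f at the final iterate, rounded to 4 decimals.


Gradient descent on f(x,y) = 8*x^2 + 2*y^2.
Starting point: (2.0476, -0.6181), alpha = 0.01
Step 1: grad_x = 2*8*2.0476 = 32.7616, grad_y = 2*2*-0.6181 = -2.4724
  x_1 = 2.0476 - 0.01*32.7616 = 1.72
  y_1 = -0.6181 - 0.01*-2.4724 = -0.5934
Step 2: grad_x = 2*8*1.72 = 27.5197, grad_y = 2*2*-0.5934 = -2.3735
  x_2 = 1.72 - 0.01*27.5197 = 1.4448
  y_2 = -0.5934 - 0.01*-2.3735 = -0.5696
Step 3: grad_x = 2*8*1.4448 = 23.1166, grad_y = 2*2*-0.5696 = -2.2786
  x_3 = 1.4448 - 0.01*23.1166 = 1.2136
  y_3 = -0.5696 - 0.01*-2.2786 = -0.5469
Step 4: grad_x = 2*8*1.2136 = 19.4179, grad_y = 2*2*-0.5469 = -2.1874
  x_4 = 1.2136 - 0.01*19.4179 = 1.0194
  y_4 = -0.5469 - 0.01*-2.1874 = -0.525
f(1.0194, -0.525) = 8*1.0194^2 + 2*(-0.525)^2 = 8.8653


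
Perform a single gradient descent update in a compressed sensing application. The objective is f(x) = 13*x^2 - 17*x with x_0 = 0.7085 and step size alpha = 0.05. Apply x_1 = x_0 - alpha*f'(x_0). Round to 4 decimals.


We compute the gradient at x_0 and apply the update.
f'(x) = 26*x - 17
f'(0.7085) = 26*0.7085 - 17 = 1.421
x_1 = 0.7085 - 0.05*1.421 = 0.6375


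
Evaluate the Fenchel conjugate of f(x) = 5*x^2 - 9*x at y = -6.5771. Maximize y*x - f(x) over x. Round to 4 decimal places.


f*(y) = sup_x {y*x - a*x^2 - b*x} = sup_x {(y-b)*x - a*x^2}
FOC: (y - b) - 2a*x = 0 => x* = (y - b)/(2a)
x* = (-6.5771 + 9)/(2*5) = 0.2423
f*(-6.5771) = (y-b)^2/(4a) = (-6.5771 + 9)^2/(4*5)
= 5.8704/20 = 0.2935


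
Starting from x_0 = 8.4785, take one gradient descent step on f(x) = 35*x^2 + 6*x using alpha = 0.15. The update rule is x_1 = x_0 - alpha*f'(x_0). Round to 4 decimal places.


We compute the gradient at x_0 and apply the update.
f'(x) = 70*x + 6
f'(8.4785) = 70*8.4785 + 6 = 599.495
x_1 = 8.4785 - 0.15*599.495 = -81.4458


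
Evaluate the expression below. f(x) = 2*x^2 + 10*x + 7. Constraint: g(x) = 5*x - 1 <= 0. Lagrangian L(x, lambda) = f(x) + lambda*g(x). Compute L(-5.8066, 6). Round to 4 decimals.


Step 1: Evaluate f(x).
f(-5.8066) = 2*(-5.8066)^2 + 10*(-5.8066) + 7 = 16.3672
Step 2: Evaluate g(x).
g(-5.8066) = 5*-5.8066 - 1 = -30.033
Step 3: Compute Lagrangian.
L = 16.3672 + 6*-30.033 = -163.8308


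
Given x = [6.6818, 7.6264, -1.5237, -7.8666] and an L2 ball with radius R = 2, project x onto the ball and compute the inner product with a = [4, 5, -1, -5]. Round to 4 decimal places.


Step 1: Compute ||x|| (intermediates to 6 decimals).
||x|| = sqrt(6.6818^2 + 7.6264^2 + (-1.5237)^2 + (-7.8666)^2) = 12.92337
Step 2: Project.
Since ||x|| > R, scale = R/||x|| = 2/12.92337 = 0.154758, proj(x) = scale * x
proj(x) = [1.034062, 1.180246, -0.235805, -1.217419]
Step 3: Dot product.
a^T * proj(x) = 4*1.034062 + 5*1.180246 - 1*(-0.235805) - 5*(-1.217419) = 16.3604


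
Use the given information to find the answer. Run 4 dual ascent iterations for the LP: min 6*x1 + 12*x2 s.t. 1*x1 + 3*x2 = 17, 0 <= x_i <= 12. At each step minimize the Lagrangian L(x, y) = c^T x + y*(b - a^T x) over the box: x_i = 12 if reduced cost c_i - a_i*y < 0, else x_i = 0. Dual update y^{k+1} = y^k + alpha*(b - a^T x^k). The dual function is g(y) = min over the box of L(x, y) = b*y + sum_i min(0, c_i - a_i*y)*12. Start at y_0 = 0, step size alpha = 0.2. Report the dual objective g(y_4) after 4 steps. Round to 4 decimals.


Dual ascent for LP: min 6*x1 + 12*x2, 1*x1 + 3*x2 = 17, 0 <= x_i <= 12
Step 1: y^k = 0.0, reduced costs: (6.0, 12.0)
  x^k = (0.0, 0.0), subgradient = b - a^T x = 17.0
  y^{k+1} = 0.0 + 0.2*17.0 = 3.4
Step 2: y^k = 3.4, reduced costs: (2.6, 1.8)
  x^k = (0.0, 0.0), subgradient = b - a^T x = 17.0
  y^{k+1} = 3.4 + 0.2*17.0 = 6.8
Step 3: y^k = 6.8, reduced costs: (-0.8, -8.4)
  x^k = (12.0, 12.0), subgradient = b - a^T x = -31.0
  y^{k+1} = 6.8 + 0.2*-31.0 = 0.6
Step 4: y^k = 0.6, reduced costs: (5.4, 10.2)
  x^k = (0.0, 0.0), subgradient = b - a^T x = 17.0
  y^{k+1} = 0.6 + 0.2*17.0 = 4.0
Dual objective at y_4 = 4.0: reduced costs (2.0, 0.0), box minimizer x = (0.0, 0.0)
g(y_4) = b*y + (c1 - a1*y)*x1 + (c2 - a2*y)*x2 = 17*4.0 + 2.0*0.0 + 0.0*0.0 = 68.0 + 0.0 + 0.0 = 68.0


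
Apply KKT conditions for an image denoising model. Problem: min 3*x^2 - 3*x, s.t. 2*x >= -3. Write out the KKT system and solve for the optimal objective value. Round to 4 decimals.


Step 1: Try lambda = 0 (constraint inactive).
Stationarity: 2*3*x - 3 = 0
x* = 3/(2*3) = 0.5
Check constraint: 2*0.5 = 1.0 >= -3 -- satisfied.
Step 2: Compute optimal value.
f(x*) = 3*0.5^2 - 3*0.5 = -0.75


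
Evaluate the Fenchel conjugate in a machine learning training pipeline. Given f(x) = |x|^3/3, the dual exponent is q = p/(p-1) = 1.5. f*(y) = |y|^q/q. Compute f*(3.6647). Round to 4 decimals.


The conjugate exponent q satisfies 1/p + 1/q = 1.
p = 3, so q = 3/(3 - 1) = 1.5
|y|^q = 3.6647^1.5 = 7.0155
f*(3.6647) = 7.0155 / 1.5 = 4.677


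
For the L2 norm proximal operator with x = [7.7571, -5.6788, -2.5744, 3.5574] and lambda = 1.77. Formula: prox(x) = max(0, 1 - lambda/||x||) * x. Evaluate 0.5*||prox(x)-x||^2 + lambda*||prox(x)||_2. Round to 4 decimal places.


Step 1: Compute ||x||.
||x|| = 10.569
Step 2: Compute scaling factor.
scale = max(0, 1 - 1.77/10.569) = 0.8325
Step 3: prox(x) = [6.458, -4.7278, -2.1433, 2.9616]
||prox(x)|| = 8.799
Step 4: Proximal objective.
0.5*||prox-x||^2 = 1.5665
lambda*||prox|| = 15.5742
Total = 17.1407


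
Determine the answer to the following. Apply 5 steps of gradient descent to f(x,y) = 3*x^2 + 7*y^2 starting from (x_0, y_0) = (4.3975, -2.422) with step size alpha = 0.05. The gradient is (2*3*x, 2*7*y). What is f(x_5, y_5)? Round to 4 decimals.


Gradient descent on f(x,y) = 3*x^2 + 7*y^2.
Starting point: (4.3975, -2.422), alpha = 0.05
Step 1: grad_x = 2*3*4.3975 = 26.385, grad_y = 2*7*-2.422 = -33.908
  x_1 = 4.3975 - 0.05*26.385 = 3.0783
  y_1 = -2.422 - 0.05*-33.908 = -0.7266
Step 2: grad_x = 2*3*3.0783 = 18.4695, grad_y = 2*7*-0.7266 = -10.1724
  x_2 = 3.0783 - 0.05*18.4695 = 2.1548
  y_2 = -0.7266 - 0.05*-10.1724 = -0.218
Step 3: grad_x = 2*3*2.1548 = 12.9287, grad_y = 2*7*-0.218 = -3.0517
  x_3 = 2.1548 - 0.05*12.9287 = 1.5083
  y_3 = -0.218 - 0.05*-3.0517 = -0.0654
Step 4: grad_x = 2*3*1.5083 = 9.0501, grad_y = 2*7*-0.0654 = -0.9155
  x_4 = 1.5083 - 0.05*9.0501 = 1.0558
  y_4 = -0.0654 - 0.05*-0.9155 = -0.0196
Step 5: grad_x = 2*3*1.0558 = 6.335, grad_y = 2*7*-0.0196 = -0.2747
  x_5 = 1.0558 - 0.05*6.335 = 0.7391
  y_5 = -0.0196 - 0.05*-0.2747 = -0.0059
f(0.7391, -0.0059) = 3*0.7391^2 + 7*(-0.0059)^2 = 1.639


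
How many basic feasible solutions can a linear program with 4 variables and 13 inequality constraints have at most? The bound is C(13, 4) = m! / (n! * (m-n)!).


Each vertex corresponds to some choice of n active constraints out of m, so the number of vertices is at most C(m, n) = m! / (n!(m-n)!).
m = 13, n = 4
Numerator: 13 * 12 * 11 * 10
Denominator: 4! = 24
C(13, 4) = 715


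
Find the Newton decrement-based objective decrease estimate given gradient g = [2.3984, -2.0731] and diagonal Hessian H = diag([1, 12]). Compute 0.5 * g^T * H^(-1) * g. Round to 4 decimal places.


Step 1: H is diagonal, so H^(-1) * g = [2.3984, -0.1728].
Step 2: g^T H^(-1) g = sum_i g_i^2 / H_ii
  = (2.3984)^2/1 + (-2.0731)^2/12
  = 5.7523 + 0.3581 = 6.1105
Step 3: Objective decrease = 0.5 * g^T H^(-1) g = 3.0552


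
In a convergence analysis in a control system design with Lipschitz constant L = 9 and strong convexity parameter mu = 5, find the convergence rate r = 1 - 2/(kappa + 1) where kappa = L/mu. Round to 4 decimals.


Step 1: Compute the condition number.
kappa = L/mu = 9/5 = 1.8
Step 2: Compute the convergence rate.
r = 1 - 2/(kappa + 1) = 1 - 2*mu/(L + mu) = (L - mu)/(L + mu) = 4/14 = 0.2857


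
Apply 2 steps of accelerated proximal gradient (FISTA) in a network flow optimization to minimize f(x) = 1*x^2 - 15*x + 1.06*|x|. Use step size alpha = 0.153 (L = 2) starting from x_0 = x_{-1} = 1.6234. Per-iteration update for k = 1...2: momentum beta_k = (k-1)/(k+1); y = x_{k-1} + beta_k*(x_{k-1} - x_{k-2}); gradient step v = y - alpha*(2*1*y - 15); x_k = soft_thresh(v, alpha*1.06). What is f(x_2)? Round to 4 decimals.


FISTA on f(x) = 1*x^2 - 15*x + 1.06*|x|
L = 2, alpha = 0.153
Iteration 1: beta = 0.0, y = 1.6234 + 0.0*(1.6234 - 1.6234) = 1.6234
  grad(y) = -11.7532, v = y - alpha*grad = 3.4216
  prox(v) = soft_thresh(3.4216, 0.1622) = 3.2595
Iteration 2: beta = 0.3333, y = 3.2595 + 0.3333*(3.2595 - 1.6234) = 3.8048
  grad(y) = -7.3904, v = y - alpha*grad = 4.9355
  prox(v) = soft_thresh(4.9355, 0.1622) = 4.7734
f(x_2) = 1*4.7734^2 - 15*4.7734 + 1.06*|4.7734| = -43.7557


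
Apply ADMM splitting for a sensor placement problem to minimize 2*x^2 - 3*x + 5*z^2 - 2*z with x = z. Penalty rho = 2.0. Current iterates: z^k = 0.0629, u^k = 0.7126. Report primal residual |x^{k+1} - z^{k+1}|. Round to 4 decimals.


ADMM iteration with rho = 2.0, z^k = 0.0629, u^k = 0.7126
Step 1: x-update.
Minimize 2*x^2 - 3*x + (2.0/2)*(x - 0.0629 + 0.7126)^2
FOC: (2*2 + 2.0)*x = 3 + 2.0*(0.0629 - 0.7126)
x^{k+1} = 0.2834
Step 2: z-update.
Minimize 5*z^2 - 2*z + (2.0/2)*(0.2834 - z + 0.7126)^2
FOC: (2*5 + 2.0)*z = 2 + 2.0*(0.2834 + 0.7126)
z^{k+1} = 0.3327
Step 3: u-update.
u^{k+1} = 0.7126 + 0.2834 - 0.3327 = 0.6634
Step 4: Primal residual = |0.2834 - 0.3327| = 0.0492


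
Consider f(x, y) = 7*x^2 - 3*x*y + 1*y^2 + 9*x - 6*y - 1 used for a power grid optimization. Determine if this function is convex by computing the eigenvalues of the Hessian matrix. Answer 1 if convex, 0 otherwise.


The Hessian of f(x,y) = 7*x^2 - 3*x*y + 1*y^2 + 9*x - 6*y - 1 is:
H = [[14, -3], [-3, 2]]
Trace = 14 + 2 = 16
Determinant = 14*2 - (-3)^2 = 19
Discriminant = (16)^2 - 4*19 = 180.0
Eigenvalues: lambda_1 = 1.2918, lambda_2 = 14.7082
The function is convex.

1


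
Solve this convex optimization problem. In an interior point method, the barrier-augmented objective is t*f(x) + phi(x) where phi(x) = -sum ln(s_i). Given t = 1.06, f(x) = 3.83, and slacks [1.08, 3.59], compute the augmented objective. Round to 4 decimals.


Step 1: Compute log-barrier.
ln values: [0.077, 1.2782]
phi = -(0.077 + 1.2782) = -1.3551
Step 2: Compute augmented objective.
t*f(x) = 1.06*3.83 = 4.0598
Total = 4.0598 - 1.3551 = 2.7047


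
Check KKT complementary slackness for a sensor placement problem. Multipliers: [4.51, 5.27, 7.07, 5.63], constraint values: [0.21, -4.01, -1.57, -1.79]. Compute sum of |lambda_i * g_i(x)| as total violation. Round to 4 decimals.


KKT complementary slackness check:
lambda_1 * g_1 = 4.51 * 0.21 = 0.9471
lambda_2 * g_2 = 5.27 * -4.01 = -21.1327
lambda_3 * g_3 = 7.07 * -1.57 = -11.0999
lambda_4 * g_4 = 5.63 * -1.79 = -10.0777
Total violation = 0.9471 + 21.1327 + 11.0999 + 10.0777 = 43.2574


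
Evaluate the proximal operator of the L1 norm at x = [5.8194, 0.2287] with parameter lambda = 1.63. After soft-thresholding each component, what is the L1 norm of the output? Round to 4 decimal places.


Soft-thresholding with lambda = 1.63:
prox(5.8194) = sign(5.8194)*max(|5.8194| - 1.63, 0) = 4.1894
prox(0.2287) = sign(0.2287)*max(|0.2287| - 1.63, 0) = 0.0
prox(x) = [4.1894, 0.0]
||prox(x)||_1 = 4.1894 + 0.0 = 4.1894
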